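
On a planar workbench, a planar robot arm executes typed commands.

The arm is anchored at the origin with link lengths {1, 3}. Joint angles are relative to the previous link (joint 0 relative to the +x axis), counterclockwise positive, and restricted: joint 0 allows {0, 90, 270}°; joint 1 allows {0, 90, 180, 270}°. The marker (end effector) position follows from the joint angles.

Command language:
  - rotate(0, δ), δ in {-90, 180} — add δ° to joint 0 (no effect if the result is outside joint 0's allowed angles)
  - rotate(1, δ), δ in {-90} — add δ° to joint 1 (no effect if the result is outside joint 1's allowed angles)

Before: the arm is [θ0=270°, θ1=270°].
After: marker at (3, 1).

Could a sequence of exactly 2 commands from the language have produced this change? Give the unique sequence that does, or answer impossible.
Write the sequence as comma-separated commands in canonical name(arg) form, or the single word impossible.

rotate(0, -90), rotate(0, 180)

key: running rotate(0, 180) before rotate(0, -90) would end elsewhere — order is forced
t0: [θ0=270°, θ1=270°]
[1] after rotate(0, -90): [θ0=270°, θ1=270°]
[2] after rotate(0, 180): [θ0=90°, θ1=270°]
no rival 2-sequence matches.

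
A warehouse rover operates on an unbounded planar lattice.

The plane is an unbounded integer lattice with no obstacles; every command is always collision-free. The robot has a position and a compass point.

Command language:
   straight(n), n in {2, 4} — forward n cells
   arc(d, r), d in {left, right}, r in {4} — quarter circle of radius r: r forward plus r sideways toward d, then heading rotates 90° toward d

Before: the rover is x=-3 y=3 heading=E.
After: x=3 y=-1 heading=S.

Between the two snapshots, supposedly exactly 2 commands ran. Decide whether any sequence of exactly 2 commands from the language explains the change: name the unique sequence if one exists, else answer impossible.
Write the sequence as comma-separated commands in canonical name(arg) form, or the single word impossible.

straight(2), arc(right, 4)

key: running arc(right, 4) before straight(2) would end elsewhere — order is forced
from: x=-3 y=3 heading=E
1. straight(2) → x=-1 y=3 heading=E
2. arc(right, 4) → x=3 y=-1 heading=S
uniquely the one of 16 2-step routes that fits.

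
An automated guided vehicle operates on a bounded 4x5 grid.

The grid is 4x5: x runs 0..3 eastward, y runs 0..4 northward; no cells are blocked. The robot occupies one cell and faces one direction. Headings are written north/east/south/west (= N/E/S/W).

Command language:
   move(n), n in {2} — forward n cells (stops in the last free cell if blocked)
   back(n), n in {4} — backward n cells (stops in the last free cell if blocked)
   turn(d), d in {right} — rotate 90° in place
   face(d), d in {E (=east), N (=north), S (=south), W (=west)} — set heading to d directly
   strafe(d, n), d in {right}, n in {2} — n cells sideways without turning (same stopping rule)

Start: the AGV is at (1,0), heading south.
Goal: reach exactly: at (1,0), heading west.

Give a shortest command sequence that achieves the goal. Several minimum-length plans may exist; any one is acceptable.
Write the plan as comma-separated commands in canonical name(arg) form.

turn(right)

initial: at (1,0), heading south
1. turn(right) → at (1,0), heading west
nothing shorter than 1 reaches the goal.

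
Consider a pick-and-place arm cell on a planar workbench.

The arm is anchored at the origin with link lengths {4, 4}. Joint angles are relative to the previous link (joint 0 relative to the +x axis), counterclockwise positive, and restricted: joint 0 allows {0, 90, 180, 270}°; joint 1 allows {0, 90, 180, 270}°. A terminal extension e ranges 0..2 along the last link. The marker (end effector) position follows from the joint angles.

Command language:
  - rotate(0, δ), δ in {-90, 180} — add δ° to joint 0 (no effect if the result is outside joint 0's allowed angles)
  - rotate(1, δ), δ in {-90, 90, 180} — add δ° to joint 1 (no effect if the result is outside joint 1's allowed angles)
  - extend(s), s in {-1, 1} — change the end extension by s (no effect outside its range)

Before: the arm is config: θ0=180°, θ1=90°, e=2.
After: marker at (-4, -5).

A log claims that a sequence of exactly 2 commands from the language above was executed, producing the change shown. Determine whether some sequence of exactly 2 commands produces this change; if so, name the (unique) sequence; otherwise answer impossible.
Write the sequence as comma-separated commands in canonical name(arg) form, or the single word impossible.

key: running extend(-1) before extend(1) would end elsewhere — order is forced
initial: config: θ0=180°, θ1=90°, e=2
step 1 (extend(1)): config: θ0=180°, θ1=90°, e=2
step 2 (extend(-1)): config: θ0=180°, θ1=90°, e=1
no rival 2-sequence matches.

extend(1), extend(-1)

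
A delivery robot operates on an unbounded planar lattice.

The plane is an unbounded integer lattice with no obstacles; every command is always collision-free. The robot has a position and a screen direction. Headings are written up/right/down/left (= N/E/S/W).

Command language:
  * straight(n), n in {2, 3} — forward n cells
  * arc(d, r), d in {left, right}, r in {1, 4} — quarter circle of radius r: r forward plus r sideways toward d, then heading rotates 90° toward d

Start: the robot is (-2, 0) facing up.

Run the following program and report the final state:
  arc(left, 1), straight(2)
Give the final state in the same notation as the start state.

begin: (-2, 0) facing up
1. arc(left, 1) → (-3, 1) facing left
2. straight(2) → (-5, 1) facing left

(-5, 1) facing left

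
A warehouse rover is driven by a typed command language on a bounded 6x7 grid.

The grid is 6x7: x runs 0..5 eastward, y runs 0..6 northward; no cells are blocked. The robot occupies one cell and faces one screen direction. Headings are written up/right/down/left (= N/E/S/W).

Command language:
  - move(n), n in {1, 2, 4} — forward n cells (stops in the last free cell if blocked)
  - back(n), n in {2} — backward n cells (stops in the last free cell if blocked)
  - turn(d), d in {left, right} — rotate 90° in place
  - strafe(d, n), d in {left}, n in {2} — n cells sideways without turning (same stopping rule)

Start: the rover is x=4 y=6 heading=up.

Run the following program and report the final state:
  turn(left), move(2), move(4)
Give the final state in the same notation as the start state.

x=0 y=6 heading=left

t0: x=4 y=6 heading=up
[1] after turn(left): x=4 y=6 heading=left
[2] after move(2): x=2 y=6 heading=left
[3] after move(4): x=0 y=6 heading=left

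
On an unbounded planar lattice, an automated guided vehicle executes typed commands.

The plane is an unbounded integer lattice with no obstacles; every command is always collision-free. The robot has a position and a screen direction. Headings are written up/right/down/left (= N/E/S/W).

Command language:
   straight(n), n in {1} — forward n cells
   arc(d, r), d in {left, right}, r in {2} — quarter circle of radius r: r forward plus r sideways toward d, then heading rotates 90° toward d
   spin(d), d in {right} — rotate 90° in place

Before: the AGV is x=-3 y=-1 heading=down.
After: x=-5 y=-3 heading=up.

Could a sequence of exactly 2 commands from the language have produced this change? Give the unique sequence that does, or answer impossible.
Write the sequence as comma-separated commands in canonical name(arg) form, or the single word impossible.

arc(right, 2), spin(right)

key: order matters: swapping arc(right, 2) and spin(right) lands elsewhere
begin: x=-3 y=-1 heading=down
[1] after arc(right, 2): x=-5 y=-3 heading=left
[2] after spin(right): x=-5 y=-3 heading=up
no other 2-command option fits: unique.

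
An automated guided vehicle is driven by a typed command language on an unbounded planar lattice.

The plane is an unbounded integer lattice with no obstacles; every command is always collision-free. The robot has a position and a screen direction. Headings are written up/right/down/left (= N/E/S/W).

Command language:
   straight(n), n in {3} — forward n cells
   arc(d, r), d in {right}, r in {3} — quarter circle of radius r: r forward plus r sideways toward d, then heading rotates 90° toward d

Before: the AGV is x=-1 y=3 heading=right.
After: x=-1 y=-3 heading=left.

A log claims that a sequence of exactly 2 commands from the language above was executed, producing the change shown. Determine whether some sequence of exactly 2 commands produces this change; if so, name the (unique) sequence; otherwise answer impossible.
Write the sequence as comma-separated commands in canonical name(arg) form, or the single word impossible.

key: cell and facing (now W) both changed — the 2 commands mix motion and turning
initial: x=-1 y=3 heading=right
step 1 (arc(right, 3)): x=2 y=0 heading=down
step 2 (arc(right, 3)): x=-1 y=-3 heading=left
uniquely the one of 4 2-step routes that fits.

arc(right, 3), arc(right, 3)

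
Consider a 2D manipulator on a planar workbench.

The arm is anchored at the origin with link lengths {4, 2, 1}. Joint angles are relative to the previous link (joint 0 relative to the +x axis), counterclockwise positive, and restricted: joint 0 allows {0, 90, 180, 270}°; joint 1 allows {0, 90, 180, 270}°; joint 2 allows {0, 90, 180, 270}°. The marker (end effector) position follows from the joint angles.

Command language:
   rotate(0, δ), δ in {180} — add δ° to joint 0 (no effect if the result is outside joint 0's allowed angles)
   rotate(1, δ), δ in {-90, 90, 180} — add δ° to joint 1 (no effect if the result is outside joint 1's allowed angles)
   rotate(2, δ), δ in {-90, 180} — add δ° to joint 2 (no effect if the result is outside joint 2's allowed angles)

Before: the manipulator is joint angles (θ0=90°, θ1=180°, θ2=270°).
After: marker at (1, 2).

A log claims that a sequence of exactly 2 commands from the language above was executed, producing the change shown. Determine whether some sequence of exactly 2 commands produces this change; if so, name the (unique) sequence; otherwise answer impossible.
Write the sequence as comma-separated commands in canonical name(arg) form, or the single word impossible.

t0: joint angles (θ0=90°, θ1=180°, θ2=270°)
step 1 (rotate(2, -90)): joint angles (θ0=90°, θ1=180°, θ2=180°)
step 2 (rotate(2, -90)): joint angles (θ0=90°, θ1=180°, θ2=90°)
no rival 2-sequence matches.

rotate(2, -90), rotate(2, -90)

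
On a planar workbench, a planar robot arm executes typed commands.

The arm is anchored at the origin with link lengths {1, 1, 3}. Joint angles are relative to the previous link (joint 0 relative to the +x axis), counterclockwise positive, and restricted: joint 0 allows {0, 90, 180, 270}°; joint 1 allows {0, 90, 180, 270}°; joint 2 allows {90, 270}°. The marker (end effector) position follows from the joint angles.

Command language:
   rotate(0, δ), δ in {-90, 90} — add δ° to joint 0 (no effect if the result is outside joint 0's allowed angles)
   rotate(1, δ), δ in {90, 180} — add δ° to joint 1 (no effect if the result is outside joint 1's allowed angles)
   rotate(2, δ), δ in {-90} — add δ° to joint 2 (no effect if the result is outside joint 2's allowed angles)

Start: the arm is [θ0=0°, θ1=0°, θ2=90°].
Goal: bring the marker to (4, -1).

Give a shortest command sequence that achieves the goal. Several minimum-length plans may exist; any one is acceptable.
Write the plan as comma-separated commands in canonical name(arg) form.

begin: [θ0=0°, θ1=0°, θ2=90°]
1. rotate(1, 90) → [θ0=0°, θ1=90°, θ2=90°]
2. rotate(1, 180) → [θ0=0°, θ1=270°, θ2=90°]
shorter routes all fall short; 2 is best.

rotate(1, 90), rotate(1, 180)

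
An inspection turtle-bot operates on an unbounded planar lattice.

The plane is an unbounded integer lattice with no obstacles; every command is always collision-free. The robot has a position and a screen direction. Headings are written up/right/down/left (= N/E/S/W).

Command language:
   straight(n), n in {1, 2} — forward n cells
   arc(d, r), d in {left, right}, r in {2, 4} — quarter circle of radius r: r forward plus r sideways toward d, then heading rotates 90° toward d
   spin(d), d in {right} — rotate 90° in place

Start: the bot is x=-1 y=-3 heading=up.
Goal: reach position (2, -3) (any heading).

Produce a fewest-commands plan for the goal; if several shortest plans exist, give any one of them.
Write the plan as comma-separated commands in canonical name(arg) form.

from: x=-1 y=-3 heading=up
1. spin(right) → x=-1 y=-3 heading=right
2. straight(2) → x=1 y=-3 heading=right
3. straight(1) → x=2 y=-3 heading=right
nothing shorter than 3 reaches the goal.

spin(right), straight(2), straight(1)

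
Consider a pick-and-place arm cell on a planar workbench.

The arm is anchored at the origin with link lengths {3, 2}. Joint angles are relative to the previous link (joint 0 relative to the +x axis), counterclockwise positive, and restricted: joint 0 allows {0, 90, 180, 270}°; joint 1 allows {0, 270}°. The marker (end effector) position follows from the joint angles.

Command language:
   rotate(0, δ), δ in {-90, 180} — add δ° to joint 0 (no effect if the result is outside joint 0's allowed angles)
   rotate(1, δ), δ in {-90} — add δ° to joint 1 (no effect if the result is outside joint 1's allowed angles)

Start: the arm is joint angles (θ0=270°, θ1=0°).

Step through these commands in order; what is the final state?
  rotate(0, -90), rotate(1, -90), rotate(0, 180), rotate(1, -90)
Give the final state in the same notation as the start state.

joint angles (θ0=0°, θ1=270°)

from: joint angles (θ0=270°, θ1=0°)
[1] after rotate(0, -90): joint angles (θ0=180°, θ1=0°)
[2] after rotate(1, -90): joint angles (θ0=180°, θ1=270°)
[3] after rotate(0, 180): joint angles (θ0=0°, θ1=270°)
[4] after rotate(1, -90): joint angles (θ0=0°, θ1=270°)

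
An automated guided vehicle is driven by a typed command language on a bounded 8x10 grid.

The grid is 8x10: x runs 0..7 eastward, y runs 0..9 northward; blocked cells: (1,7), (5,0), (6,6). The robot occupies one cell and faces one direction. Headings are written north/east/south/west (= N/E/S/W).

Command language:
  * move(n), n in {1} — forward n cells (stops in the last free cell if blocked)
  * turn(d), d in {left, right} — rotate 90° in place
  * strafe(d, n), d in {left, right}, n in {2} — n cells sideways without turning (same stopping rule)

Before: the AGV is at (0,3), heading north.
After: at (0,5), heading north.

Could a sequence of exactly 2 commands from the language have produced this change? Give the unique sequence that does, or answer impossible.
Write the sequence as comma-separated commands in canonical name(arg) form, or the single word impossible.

move(1), move(1)

key: still facing N at the end — nothing in the sequence rotates
begin: at (0,3), heading north
step 1 (move(1)): at (0,4), heading north
step 2 (move(1)): at (0,5), heading north
no other 2-command option fits: unique.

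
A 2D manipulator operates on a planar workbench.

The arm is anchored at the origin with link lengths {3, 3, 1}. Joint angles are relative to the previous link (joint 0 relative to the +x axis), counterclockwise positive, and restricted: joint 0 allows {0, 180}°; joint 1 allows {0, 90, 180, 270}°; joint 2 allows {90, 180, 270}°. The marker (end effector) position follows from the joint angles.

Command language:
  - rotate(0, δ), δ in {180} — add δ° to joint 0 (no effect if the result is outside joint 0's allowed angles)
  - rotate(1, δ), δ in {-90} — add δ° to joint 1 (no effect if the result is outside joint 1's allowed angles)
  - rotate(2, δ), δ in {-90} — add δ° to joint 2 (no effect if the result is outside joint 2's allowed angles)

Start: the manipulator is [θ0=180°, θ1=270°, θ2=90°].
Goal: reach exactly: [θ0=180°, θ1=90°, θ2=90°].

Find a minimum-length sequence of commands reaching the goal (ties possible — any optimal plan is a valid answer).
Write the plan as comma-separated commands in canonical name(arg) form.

start: [θ0=180°, θ1=270°, θ2=90°]
step 1 (rotate(1, -90)): [θ0=180°, θ1=180°, θ2=90°]
step 2 (rotate(1, -90)): [θ0=180°, θ1=90°, θ2=90°]
no 1-step plan works, so 2 is optimal.

rotate(1, -90), rotate(1, -90)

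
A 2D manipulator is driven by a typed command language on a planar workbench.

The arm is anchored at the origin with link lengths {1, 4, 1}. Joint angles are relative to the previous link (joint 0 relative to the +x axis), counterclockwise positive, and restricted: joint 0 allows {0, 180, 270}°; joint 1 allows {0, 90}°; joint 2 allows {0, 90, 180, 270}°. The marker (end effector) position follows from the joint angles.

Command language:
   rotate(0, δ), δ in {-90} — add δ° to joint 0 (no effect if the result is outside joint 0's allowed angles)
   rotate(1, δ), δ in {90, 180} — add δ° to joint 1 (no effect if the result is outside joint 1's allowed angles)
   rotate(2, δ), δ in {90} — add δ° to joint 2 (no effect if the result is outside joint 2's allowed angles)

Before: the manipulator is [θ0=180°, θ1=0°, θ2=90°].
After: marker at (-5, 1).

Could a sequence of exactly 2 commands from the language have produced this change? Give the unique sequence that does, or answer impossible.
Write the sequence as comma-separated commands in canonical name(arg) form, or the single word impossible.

rotate(2, 90), rotate(2, 90)

start: [θ0=180°, θ1=0°, θ2=90°]
t=1 rotate(2, 90) ⇒ [θ0=180°, θ1=0°, θ2=180°]
t=2 rotate(2, 90) ⇒ [θ0=180°, θ1=0°, θ2=270°]
all 16 alternatives checked — unique.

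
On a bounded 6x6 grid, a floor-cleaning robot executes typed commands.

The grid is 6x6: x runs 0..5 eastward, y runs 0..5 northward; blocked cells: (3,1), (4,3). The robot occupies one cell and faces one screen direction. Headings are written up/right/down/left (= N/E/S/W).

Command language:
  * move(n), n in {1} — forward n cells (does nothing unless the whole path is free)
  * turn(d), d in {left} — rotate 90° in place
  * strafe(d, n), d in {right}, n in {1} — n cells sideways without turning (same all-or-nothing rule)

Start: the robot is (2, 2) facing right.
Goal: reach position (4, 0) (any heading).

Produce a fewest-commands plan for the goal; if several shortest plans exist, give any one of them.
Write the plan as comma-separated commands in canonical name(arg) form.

strafe(right, 1), strafe(right, 1), move(1), move(1)

start: (2, 2) facing right
t=1 strafe(right, 1) ⇒ (2, 1) facing right
t=2 strafe(right, 1) ⇒ (2, 0) facing right
t=3 move(1) ⇒ (3, 0) facing right
t=4 move(1) ⇒ (4, 0) facing right
minimal: 4 command(s), checked below 4.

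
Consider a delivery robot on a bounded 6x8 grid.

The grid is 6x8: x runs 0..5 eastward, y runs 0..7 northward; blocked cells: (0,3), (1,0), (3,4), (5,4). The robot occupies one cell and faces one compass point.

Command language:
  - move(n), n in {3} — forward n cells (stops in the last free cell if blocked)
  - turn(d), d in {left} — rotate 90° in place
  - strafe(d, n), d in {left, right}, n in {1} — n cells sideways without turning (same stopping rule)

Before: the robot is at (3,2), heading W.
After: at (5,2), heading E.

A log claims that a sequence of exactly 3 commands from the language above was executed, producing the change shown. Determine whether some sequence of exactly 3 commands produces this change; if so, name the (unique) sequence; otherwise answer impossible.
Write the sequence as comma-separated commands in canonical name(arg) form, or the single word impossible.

key: position moved to (5,2) AND the heading swung to E — translation plus rotation needed
start: at (3,2), heading W
[1] after turn(left): at (3,2), heading S
[2] after turn(left): at (3,2), heading E
[3] after move(3): at (5,2), heading E
no other 3-command option fits: unique.

turn(left), turn(left), move(3)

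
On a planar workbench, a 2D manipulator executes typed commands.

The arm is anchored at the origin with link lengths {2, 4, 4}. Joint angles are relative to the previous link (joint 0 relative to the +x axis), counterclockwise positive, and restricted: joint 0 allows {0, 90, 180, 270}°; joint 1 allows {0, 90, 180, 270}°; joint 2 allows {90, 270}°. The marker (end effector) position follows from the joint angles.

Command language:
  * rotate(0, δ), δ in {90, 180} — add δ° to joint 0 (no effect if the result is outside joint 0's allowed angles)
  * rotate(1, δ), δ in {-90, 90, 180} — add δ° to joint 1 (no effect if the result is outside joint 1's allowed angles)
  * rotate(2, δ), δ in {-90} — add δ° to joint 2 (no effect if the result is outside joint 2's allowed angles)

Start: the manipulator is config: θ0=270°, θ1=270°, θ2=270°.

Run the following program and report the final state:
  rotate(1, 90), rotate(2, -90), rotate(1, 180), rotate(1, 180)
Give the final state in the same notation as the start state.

t0: config: θ0=270°, θ1=270°, θ2=270°
[1] after rotate(1, 90): config: θ0=270°, θ1=0°, θ2=270°
[2] after rotate(2, -90): config: θ0=270°, θ1=0°, θ2=270°
[3] after rotate(1, 180): config: θ0=270°, θ1=180°, θ2=270°
[4] after rotate(1, 180): config: θ0=270°, θ1=0°, θ2=270°

config: θ0=270°, θ1=0°, θ2=270°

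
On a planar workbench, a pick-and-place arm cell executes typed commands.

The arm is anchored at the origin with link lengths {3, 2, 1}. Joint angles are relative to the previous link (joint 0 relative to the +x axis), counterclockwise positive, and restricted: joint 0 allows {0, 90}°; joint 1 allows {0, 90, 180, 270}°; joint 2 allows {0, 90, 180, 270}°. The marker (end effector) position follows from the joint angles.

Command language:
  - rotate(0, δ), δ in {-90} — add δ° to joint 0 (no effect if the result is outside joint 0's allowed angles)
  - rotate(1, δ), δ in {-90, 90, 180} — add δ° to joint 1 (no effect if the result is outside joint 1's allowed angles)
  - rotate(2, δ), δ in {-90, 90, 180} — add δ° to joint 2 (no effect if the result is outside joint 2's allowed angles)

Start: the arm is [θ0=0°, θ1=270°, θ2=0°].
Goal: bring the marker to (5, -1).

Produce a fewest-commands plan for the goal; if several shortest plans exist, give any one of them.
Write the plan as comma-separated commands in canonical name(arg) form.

start: [θ0=0°, θ1=270°, θ2=0°]
[1] after rotate(2, -90): [θ0=0°, θ1=270°, θ2=270°]
[2] after rotate(1, 90): [θ0=0°, θ1=0°, θ2=270°]
no 1-step plan works, so 2 is optimal.

rotate(2, -90), rotate(1, 90)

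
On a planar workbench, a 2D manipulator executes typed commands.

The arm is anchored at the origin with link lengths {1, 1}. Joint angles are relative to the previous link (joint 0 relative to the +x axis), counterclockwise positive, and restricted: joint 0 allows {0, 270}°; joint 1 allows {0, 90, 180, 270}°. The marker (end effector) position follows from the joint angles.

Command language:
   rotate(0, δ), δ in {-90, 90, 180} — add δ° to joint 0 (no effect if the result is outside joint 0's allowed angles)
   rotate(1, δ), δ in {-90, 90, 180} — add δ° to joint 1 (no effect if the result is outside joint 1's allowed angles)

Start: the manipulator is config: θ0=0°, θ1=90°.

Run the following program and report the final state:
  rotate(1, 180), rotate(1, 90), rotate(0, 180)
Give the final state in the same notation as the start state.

config: θ0=0°, θ1=0°

from: config: θ0=0°, θ1=90°
step 1 (rotate(1, 180)): config: θ0=0°, θ1=270°
step 2 (rotate(1, 90)): config: θ0=0°, θ1=0°
step 3 (rotate(0, 180)): config: θ0=0°, θ1=0°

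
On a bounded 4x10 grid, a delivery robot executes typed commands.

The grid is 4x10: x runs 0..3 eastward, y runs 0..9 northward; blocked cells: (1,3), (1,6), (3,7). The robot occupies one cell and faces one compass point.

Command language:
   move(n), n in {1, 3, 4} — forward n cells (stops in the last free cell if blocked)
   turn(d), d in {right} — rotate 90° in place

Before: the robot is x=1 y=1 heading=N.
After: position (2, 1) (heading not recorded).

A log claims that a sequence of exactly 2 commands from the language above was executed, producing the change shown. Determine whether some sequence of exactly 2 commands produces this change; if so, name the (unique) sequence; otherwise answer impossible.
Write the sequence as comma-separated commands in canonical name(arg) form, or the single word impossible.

turn(right), move(1)

key: running move(1) before turn(right) would end elsewhere — order is forced
initial: x=1 y=1 heading=N
step 1 (turn(right)): x=1 y=1 heading=E
step 2 (move(1)): x=2 y=1 heading=E
all 16 alternatives checked — unique.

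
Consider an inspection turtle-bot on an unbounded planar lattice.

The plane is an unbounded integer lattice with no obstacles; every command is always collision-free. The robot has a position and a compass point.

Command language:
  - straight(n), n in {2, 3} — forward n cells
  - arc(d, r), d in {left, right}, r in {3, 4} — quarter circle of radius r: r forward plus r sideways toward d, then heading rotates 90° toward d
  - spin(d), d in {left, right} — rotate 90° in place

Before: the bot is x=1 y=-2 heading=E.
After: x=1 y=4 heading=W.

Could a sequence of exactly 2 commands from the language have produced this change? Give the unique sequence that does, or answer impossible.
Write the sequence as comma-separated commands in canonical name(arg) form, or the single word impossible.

arc(left, 3), arc(left, 3)

key: cell and facing (now W) both changed — the 2 commands mix motion and turning
t0: x=1 y=-2 heading=E
step 1 (arc(left, 3)): x=4 y=1 heading=N
step 2 (arc(left, 3)): x=1 y=4 heading=W
no other 2-command option fits: unique.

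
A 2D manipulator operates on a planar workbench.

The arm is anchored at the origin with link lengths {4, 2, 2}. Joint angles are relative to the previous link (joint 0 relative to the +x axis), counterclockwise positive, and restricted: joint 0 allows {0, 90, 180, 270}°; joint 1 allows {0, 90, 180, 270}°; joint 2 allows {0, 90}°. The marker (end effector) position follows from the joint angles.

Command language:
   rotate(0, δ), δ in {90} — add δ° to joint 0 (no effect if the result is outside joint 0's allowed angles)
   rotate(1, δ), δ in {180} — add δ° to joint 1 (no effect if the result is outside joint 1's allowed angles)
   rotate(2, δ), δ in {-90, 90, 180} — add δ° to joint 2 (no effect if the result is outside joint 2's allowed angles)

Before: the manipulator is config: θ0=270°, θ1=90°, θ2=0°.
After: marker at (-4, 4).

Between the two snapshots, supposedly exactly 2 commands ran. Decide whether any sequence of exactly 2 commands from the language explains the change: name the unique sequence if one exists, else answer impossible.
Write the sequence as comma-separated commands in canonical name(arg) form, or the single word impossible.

start: config: θ0=270°, θ1=90°, θ2=0°
step 1 (rotate(0, 90)): config: θ0=0°, θ1=90°, θ2=0°
step 2 (rotate(0, 90)): config: θ0=90°, θ1=90°, θ2=0°
all 25 alternatives checked — unique.

rotate(0, 90), rotate(0, 90)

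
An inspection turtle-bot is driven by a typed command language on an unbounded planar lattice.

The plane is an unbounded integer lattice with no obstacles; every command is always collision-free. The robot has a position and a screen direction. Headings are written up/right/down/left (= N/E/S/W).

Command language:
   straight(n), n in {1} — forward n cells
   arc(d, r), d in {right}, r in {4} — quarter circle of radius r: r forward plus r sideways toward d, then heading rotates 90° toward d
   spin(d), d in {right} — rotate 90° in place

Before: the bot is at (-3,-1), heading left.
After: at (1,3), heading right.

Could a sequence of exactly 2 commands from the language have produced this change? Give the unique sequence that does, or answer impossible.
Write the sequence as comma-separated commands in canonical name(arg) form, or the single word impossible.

spin(right), arc(right, 4)

key: running arc(right, 4) before spin(right) would end elsewhere — order is forced
from: at (-3,-1), heading left
1. spin(right) → at (-3,-1), heading up
2. arc(right, 4) → at (1,3), heading right
no other 2-command option fits: unique.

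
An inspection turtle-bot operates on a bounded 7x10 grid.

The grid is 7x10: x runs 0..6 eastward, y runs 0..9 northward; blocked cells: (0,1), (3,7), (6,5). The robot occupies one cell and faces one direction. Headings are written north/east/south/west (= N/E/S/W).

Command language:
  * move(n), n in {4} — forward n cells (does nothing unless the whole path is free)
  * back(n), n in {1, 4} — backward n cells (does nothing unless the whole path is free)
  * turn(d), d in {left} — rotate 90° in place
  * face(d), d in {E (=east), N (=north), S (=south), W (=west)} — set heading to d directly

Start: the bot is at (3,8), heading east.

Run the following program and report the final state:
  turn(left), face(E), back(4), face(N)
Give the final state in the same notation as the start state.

at (3,8), heading north

start: at (3,8), heading east
step 1 (turn(left)): at (3,8), heading north
step 2 (face(E)): at (3,8), heading east
step 3 (back(4)): at (3,8), heading east
step 4 (face(N)): at (3,8), heading north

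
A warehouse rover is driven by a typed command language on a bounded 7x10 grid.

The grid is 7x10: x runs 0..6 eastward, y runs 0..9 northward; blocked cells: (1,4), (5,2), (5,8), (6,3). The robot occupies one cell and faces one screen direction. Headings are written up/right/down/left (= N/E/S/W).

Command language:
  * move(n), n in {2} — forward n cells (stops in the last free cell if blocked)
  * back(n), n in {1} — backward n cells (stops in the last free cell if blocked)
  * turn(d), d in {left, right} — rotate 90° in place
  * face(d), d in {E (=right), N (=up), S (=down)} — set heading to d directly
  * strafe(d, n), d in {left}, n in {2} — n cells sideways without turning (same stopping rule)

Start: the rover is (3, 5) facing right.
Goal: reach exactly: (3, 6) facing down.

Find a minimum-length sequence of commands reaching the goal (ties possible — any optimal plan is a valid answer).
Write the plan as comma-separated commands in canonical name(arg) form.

initial: (3, 5) facing right
t=1 turn(right) ⇒ (3, 5) facing down
t=2 back(1) ⇒ (3, 6) facing down
no 1-step plan works, so 2 is optimal.

turn(right), back(1)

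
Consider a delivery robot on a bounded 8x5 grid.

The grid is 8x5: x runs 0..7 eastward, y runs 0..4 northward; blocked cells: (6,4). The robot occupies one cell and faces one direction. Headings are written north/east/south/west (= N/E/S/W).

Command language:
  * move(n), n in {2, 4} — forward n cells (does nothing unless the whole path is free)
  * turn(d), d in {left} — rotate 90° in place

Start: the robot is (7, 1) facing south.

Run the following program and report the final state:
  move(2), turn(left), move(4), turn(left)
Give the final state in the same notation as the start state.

(7, 1) facing north

t0: (7, 1) facing south
1. move(2) → (7, 1) facing south
2. turn(left) → (7, 1) facing east
3. move(4) → (7, 1) facing east
4. turn(left) → (7, 1) facing north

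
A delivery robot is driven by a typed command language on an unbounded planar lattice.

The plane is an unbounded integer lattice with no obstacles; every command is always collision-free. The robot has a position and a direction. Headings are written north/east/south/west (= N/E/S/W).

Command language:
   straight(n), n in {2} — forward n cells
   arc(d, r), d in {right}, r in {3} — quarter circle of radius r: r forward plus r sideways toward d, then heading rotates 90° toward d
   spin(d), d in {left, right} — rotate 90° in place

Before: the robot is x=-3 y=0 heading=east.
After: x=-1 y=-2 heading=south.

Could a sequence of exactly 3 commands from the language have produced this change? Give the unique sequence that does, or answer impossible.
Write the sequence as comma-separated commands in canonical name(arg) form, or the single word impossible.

key: position moved to (-1,-2) AND the heading swung to S — translation plus rotation needed
initial: x=-3 y=0 heading=east
step 1 (straight(2)): x=-1 y=0 heading=east
step 2 (spin(right)): x=-1 y=0 heading=south
step 3 (straight(2)): x=-1 y=-2 heading=south
no other 3-command option fits: unique.

straight(2), spin(right), straight(2)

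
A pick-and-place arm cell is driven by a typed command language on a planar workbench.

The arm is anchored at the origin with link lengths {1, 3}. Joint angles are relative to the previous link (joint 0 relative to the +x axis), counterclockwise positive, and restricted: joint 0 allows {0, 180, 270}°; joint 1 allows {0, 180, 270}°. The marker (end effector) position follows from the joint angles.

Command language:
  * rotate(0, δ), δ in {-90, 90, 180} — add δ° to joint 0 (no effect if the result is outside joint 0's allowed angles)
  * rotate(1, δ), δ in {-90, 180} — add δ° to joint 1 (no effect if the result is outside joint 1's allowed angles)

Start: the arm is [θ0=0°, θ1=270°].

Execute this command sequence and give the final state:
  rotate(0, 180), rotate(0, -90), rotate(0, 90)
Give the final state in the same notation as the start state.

t0: [θ0=0°, θ1=270°]
[1] after rotate(0, 180): [θ0=180°, θ1=270°]
[2] after rotate(0, -90): [θ0=180°, θ1=270°]
[3] after rotate(0, 90): [θ0=270°, θ1=270°]

[θ0=270°, θ1=270°]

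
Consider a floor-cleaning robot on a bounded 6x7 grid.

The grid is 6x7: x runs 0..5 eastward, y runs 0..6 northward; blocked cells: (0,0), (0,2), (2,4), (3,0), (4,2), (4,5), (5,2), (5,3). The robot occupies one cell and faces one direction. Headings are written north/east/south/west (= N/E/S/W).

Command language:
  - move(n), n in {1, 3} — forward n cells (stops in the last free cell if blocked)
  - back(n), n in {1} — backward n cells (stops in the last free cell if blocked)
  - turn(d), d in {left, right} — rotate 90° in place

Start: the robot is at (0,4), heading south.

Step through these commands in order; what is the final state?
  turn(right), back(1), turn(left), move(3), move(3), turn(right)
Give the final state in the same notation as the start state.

start: at (0,4), heading south
step 1 (turn(right)): at (0,4), heading west
step 2 (back(1)): at (1,4), heading west
step 3 (turn(left)): at (1,4), heading south
step 4 (move(3)): at (1,1), heading south
step 5 (move(3)): at (1,0), heading south
step 6 (turn(right)): at (1,0), heading west

at (1,0), heading west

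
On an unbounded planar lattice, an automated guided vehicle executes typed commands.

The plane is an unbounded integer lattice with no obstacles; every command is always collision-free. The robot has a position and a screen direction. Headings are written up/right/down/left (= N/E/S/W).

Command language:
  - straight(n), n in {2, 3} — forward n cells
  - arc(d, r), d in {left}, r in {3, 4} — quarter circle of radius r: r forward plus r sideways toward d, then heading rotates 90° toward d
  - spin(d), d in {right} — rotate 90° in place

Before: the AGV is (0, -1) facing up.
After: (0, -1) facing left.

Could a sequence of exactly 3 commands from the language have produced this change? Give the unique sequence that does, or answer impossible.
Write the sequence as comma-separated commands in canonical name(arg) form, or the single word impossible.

spin(right), spin(right), spin(right)

key: (0,-1) unmoved — no command in the sequence translates
initial: (0, -1) facing up
1. spin(right) → (0, -1) facing right
2. spin(right) → (0, -1) facing down
3. spin(right) → (0, -1) facing left
uniquely the one of 125 3-step routes that fits.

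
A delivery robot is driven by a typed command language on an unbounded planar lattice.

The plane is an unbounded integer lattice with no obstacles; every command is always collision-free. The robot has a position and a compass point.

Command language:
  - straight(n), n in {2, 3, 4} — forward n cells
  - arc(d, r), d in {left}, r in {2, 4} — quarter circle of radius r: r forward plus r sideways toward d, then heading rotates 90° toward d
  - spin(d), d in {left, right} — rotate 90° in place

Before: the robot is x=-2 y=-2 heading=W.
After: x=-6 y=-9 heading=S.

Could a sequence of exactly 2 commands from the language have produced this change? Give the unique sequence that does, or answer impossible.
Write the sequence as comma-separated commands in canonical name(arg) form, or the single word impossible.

key: running straight(3) before arc(left, 4) would end elsewhere — order is forced
initial: x=-2 y=-2 heading=W
step 1 (arc(left, 4)): x=-6 y=-6 heading=S
step 2 (straight(3)): x=-6 y=-9 heading=S
no rival 2-sequence matches.

arc(left, 4), straight(3)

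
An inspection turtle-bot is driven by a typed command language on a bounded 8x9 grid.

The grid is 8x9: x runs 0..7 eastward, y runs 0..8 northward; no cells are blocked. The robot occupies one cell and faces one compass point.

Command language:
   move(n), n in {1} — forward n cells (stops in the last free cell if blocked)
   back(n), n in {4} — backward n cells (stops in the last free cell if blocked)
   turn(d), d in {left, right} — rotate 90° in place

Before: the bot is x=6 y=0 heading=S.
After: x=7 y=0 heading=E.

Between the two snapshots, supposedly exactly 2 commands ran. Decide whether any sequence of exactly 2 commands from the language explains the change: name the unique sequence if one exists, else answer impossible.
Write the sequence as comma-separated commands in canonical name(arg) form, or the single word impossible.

turn(left), move(1)

key: order matters: swapping turn(left) and move(1) lands elsewhere
initial: x=6 y=0 heading=S
step 1 (turn(left)): x=6 y=0 heading=E
step 2 (move(1)): x=7 y=0 heading=E
all 16 alternatives checked — unique.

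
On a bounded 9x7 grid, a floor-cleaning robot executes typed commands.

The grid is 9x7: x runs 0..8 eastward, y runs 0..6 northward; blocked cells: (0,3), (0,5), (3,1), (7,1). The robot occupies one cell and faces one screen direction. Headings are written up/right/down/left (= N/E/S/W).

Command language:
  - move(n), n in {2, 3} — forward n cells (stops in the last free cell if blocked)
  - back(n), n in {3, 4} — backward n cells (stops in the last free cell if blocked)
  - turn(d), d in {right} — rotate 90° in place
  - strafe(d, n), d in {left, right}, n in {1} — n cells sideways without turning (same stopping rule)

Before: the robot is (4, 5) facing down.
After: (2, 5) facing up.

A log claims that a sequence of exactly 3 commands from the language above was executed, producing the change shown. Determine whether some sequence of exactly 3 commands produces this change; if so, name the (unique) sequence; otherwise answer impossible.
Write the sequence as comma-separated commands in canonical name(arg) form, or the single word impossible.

turn(right), move(2), turn(right)

key: position moved to (2,5) AND the heading swung to N — translation plus rotation needed
start: (4, 5) facing down
[1] after turn(right): (4, 5) facing left
[2] after move(2): (2, 5) facing left
[3] after turn(right): (2, 5) facing up
all 343 alternatives checked — unique.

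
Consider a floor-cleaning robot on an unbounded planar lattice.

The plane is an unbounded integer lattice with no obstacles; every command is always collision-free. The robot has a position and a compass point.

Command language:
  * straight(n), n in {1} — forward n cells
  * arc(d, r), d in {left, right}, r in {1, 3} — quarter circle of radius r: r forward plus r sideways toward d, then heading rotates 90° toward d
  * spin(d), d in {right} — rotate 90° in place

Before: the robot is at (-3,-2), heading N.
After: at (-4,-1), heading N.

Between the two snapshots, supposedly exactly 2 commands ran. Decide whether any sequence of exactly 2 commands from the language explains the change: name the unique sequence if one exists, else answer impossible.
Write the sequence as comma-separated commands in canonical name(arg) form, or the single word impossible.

arc(left, 1), spin(right)

key: still facing N at the end — net rotation zero over 2 steps
begin: at (-3,-2), heading N
t=1 arc(left, 1) ⇒ at (-4,-1), heading W
t=2 spin(right) ⇒ at (-4,-1), heading N
uniquely the one of 36 2-step routes that fits.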